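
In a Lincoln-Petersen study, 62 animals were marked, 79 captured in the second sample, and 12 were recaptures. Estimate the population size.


N = M * C / R = 62 * 79 / 12 = 4898 / 12 = 408.17 ≈ 408

408 individuals


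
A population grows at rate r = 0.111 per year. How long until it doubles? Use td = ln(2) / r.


td = ln(2) / 0.111 = 0.693147 / 0.111 = 6.24457 ≈ 6.2 years

6.2 years


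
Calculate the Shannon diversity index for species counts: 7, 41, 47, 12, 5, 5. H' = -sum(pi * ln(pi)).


Total N = 7 + 41 + 47 + 12 + 5 + 5 = 117
Per-species terms:
  p = 7/117 = 0.059829; ln(p) = -2.816265; p*ln(p) = 0.059829 * (-2.816265) = -0.168494
  p = 41/117 = 0.350427; ln(p) = -1.048603; p*ln(p) = 0.350427 * (-1.048603) = -0.367459
  p = 47/117 = 0.401709; ln(p) = -0.912027; p*ln(p) = 0.401709 * (-0.912027) = -0.366369
  p = 12/117 = 0.102564; ln(p) = -2.277268; p*ln(p) = 0.102564 * (-2.277268) = -0.233566
  p = 5/117 = 0.042735; ln(p) = -3.152737; p*ln(p) = 0.042735 * (-3.152737) = -0.134732
  p = 5/117 = 0.042735; ln(p) = -3.152737; p*ln(p) = 0.042735 * (-3.152737) = -0.134732
sum(p*ln(p)) = (-0.168494) + (-0.367459) + (-0.366369) + (-0.233566) + (-0.134732) + (-0.134732) = -1.405352
H' = -(-1.405352) = 1.405352 ≈ 1.4054

1.4054


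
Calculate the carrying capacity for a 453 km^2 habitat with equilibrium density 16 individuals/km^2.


K = 16 * 453 = 7248 individuals

7248 individuals


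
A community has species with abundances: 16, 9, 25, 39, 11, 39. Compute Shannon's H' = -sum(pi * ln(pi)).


Total N = 16 + 9 + 25 + 39 + 11 + 39 = 139
Per-species terms:
  p = 16/139 = 0.115108; ln(p) = -2.161884; p*ln(p) = 0.115108 * (-2.161884) = -0.248850
  p = 9/139 = 0.064748; ln(p) = -2.737252; p*ln(p) = 0.064748 * (-2.737252) = -0.177232
  p = 25/139 = 0.179856; ln(p) = -1.715599; p*ln(p) = 0.179856 * (-1.715599) = -0.308561
  p = 39/139 = 0.280576; ln(p) = -1.270911; p*ln(p) = 0.280576 * (-1.270911) = -0.356587
  p = 11/139 = 0.079137; ln(p) = -2.536575; p*ln(p) = 0.079137 * (-2.536575) = -0.200737
  p = 39/139 = 0.280576; ln(p) = -1.270911; p*ln(p) = 0.280576 * (-1.270911) = -0.356587
sum(p*ln(p)) = (-0.248850) + (-0.177232) + (-0.308561) + (-0.356587) + (-0.200737) + (-0.356587) = -1.648554
H' = -(-1.648554) = 1.648554 ≈ 1.6486

1.6486


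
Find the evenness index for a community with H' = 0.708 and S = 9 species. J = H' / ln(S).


ln(9) = 2.19722
J = H' / ln(S) = 0.708 / 2.19722 = 0.322225 ≈ 0.3222

0.3222


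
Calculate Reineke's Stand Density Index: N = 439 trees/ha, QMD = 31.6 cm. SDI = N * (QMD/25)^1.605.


QMD/25 = 31.6/25 = 1.264
(1.264)^1.605 = exp(1.605 * ln(1.264)) = exp(1.605 * 0.234281) = exp(0.376021) = 1.45648
SDI = 439 * 1.45648 = 639.395 ≈ 639

639


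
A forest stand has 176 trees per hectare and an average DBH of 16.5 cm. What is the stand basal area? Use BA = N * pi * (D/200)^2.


(D/200)^2 = (16.5/200)^2 = 0.0825^2 = 0.00680625
Individual BA = 3.141593 * 0.00680625 = 0.0213825 m^2
Stand BA = 176 * 0.0213825 = 3.76332 ≈ 3.76 m^2/ha

3.76 m^2/ha


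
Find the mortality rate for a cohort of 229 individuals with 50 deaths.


Mortality rate = 50 / 229 = 0.218341 ≈ 0.2183

0.2183


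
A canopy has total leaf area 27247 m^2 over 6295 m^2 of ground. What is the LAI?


LAI = 27247 / 6295 = 4.3284 ≈ 4.33

4.33


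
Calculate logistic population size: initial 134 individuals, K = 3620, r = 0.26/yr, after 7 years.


(K - N0)/N0 = (3620 - 134)/134 = 3486/134 = 26.0149
r*t = 0.26 * 7 = 1.82; exp(-1.82) = 0.162026
26.0149 * 0.162026 = 4.21509
1 + 4.21509 = 5.21509
N = 3620 / 5.21509 = 694.140 ≈ 694

694


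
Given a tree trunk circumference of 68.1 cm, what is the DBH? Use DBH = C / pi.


DBH = C / pi = 68.1 / 3.141593 = 21.6769 ≈ 21.68 cm

21.68 cm


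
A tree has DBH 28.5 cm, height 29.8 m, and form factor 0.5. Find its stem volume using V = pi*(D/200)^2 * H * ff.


(D/200)^2 = (28.5/200)^2 = 0.1425^2 = 0.02030625
BA = 3.141593 * 0.02030625 = 0.0637940 m^2
V = 0.0637940 * 29.8 * 0.5 = 0.950531 ≈ 0.951 m^3

0.951 m^3


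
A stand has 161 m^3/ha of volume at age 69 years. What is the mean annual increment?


MAI = 161 / 69 = 2.3333 ≈ 2.33 m^3/ha/yr

2.33 m^3/ha/yr


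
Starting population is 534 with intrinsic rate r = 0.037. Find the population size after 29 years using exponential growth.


r*t = 0.037 * 29 = 1.073
exp(1.073) = 2.92414
N = 534 * 2.92414 = 1561.49 ≈ 1561

1561


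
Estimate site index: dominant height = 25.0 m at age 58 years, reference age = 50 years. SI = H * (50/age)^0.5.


50/58 = 0.862069
(0.862069)^0.5 = 0.928477
SI = 25.0 * 0.928477 = 23.2119 ≈ 23.2 m

23.2 m


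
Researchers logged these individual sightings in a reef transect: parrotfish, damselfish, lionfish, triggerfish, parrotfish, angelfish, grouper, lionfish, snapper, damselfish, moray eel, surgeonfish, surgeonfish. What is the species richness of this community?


Total individuals logged = 13
Distinct species (count of individuals): parrotfish (2), damselfish (2), lionfish (2), triggerfish (1), angelfish (1), grouper (1), snapper (1), moray eel (1), surgeonfish (2)
Species richness = number of distinct species = 9

9


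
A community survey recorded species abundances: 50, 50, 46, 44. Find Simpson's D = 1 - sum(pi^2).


Total N = 50 + 50 + 46 + 44 = 190
Per-species terms:
  p = 50/190 = 0.263158; p^2 = 0.263158^2 = 0.069252
  p = 50/190 = 0.263158; p^2 = 0.263158^2 = 0.069252
  p = 46/190 = 0.242105; p^2 = 0.242105^2 = 0.058615
  p = 44/190 = 0.231579; p^2 = 0.231579^2 = 0.053629
sum(p^2) = 0.069252 + 0.069252 + 0.058615 + 0.053629 = 0.250748
D = 1 - 0.250748 = 0.749252 ≈ 0.7493

0.7493


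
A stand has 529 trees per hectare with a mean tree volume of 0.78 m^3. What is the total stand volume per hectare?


V_stand = 529 * 0.78 = 412.62 ≈ 412.6 m^3/ha

412.6 m^3/ha


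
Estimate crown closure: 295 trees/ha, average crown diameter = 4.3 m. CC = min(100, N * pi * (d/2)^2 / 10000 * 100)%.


(d/2)^2 = (4.3/2)^2 = 2.15^2 = 4.6225
Crown area = 3.141593 * 4.6225 = 14.5220 m^2
N * area / 10000 * 100 = 295 * 14.5220 / 10000 * 100 = 42.8399
CC = min(100, 42.8399) = 42.8399 ≈ 42.8%

42.8%


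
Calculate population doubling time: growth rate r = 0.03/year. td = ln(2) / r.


td = ln(2) / 0.03 = 0.693147 / 0.03 = 23.1049 ≈ 23.1 years

23.1 years


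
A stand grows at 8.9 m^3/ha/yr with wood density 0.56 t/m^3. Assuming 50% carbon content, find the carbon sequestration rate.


C = 8.9 * 0.56 * 0.5 = 2.492 ≈ 2.49 t C/ha/yr

2.49 t C/ha/yr


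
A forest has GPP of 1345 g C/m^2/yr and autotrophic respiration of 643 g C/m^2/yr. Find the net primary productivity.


NPP = GPP - Ra = 1345 - 643 = 702 g C/m^2/yr

702 g C/m^2/yr


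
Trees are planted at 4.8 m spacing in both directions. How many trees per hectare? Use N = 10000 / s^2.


N = 10000 / 4.8^2 = 10000 / 23.04 = 434.028 ≈ 434 trees/ha

434 trees/ha


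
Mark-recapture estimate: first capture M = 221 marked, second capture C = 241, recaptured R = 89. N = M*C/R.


N = M * C / R = 221 * 241 / 89 = 53261 / 89 = 598.44 ≈ 598

598 individuals


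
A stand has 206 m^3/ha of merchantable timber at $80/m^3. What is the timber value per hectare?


Value = 206 * 80 = $16480/ha

$16480/ha


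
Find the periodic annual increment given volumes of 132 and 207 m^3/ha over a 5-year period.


PAI = (V2 - V1) / period = (207 - 132) / 5 = 75 / 5 = 15.00 m^3/ha/yr

15.00 m^3/ha/yr


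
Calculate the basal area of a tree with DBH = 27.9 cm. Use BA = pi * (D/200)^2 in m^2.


D/200 = 27.9/200 = 0.1395 m
(D/200)^2 = 0.1395^2 = 0.01946025
BA = 3.141593 * 0.01946025 = 0.0611362 ≈ 0.0611 m^2

0.0611 m^2


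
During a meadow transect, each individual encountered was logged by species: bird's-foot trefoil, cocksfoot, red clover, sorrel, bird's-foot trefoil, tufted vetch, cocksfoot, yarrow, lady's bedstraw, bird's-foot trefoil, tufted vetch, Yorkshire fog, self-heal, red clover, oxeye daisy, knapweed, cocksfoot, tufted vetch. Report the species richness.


Total individuals logged = 18
Distinct species (count of individuals): bird's-foot trefoil (3), cocksfoot (3), red clover (2), sorrel (1), tufted vetch (3), yarrow (1), lady's bedstraw (1), Yorkshire fog (1), self-heal (1), oxeye daisy (1), knapweed (1)
Species richness = number of distinct species = 11

11


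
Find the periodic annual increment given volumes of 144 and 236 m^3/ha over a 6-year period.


PAI = (V2 - V1) / period = (236 - 144) / 6 = 92 / 6 = 15.3333 ≈ 15.33 m^3/ha/yr

15.33 m^3/ha/yr


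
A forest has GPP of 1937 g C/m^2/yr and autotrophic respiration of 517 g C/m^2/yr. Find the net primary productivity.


NPP = GPP - Ra = 1937 - 517 = 1420 g C/m^2/yr

1420 g C/m^2/yr


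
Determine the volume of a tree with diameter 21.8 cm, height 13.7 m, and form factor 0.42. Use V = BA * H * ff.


(D/200)^2 = (21.8/200)^2 = 0.109^2 = 0.011881
BA = 3.141593 * 0.011881 = 0.0373253 m^2
V = 0.0373253 * 13.7 * 0.42 = 0.214770 ≈ 0.215 m^3

0.215 m^3


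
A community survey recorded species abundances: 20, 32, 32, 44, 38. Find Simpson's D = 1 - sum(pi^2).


Total N = 20 + 32 + 32 + 44 + 38 = 166
Per-species terms:
  p = 20/166 = 0.120482; p^2 = 0.120482^2 = 0.014516
  p = 32/166 = 0.192771; p^2 = 0.192771^2 = 0.037161
  p = 32/166 = 0.192771; p^2 = 0.192771^2 = 0.037161
  p = 44/166 = 0.265060; p^2 = 0.265060^2 = 0.070257
  p = 38/166 = 0.228916; p^2 = 0.228916^2 = 0.052403
sum(p^2) = 0.014516 + 0.037161 + 0.037161 + 0.070257 + 0.052403 = 0.211498
D = 1 - 0.211498 = 0.788502 ≈ 0.7885

0.7885


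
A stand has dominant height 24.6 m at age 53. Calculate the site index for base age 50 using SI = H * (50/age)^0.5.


50/53 = 0.943396
(0.943396)^0.5 = 0.971286
SI = 24.6 * 0.971286 = 23.8936 ≈ 23.9 m

23.9 m


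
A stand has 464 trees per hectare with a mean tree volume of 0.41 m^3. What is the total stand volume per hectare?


V_stand = 464 * 0.41 = 190.24 ≈ 190.2 m^3/ha

190.2 m^3/ha


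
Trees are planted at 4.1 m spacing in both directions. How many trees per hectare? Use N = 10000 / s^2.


N = 10000 / 4.1^2 = 10000 / 16.81 = 594.884 ≈ 595 trees/ha

595 trees/ha


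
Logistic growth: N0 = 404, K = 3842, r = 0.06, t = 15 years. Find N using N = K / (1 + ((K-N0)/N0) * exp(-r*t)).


(K - N0)/N0 = (3842 - 404)/404 = 3438/404 = 8.50990
r*t = 0.06 * 15 = 0.9; exp(-0.9) = 0.406570
8.50990 * 0.406570 = 3.45987
1 + 3.45987 = 4.45987
N = 3842 / 4.45987 = 861.460 ≈ 861

861


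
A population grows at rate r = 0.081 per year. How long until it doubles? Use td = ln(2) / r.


td = ln(2) / 0.081 = 0.693147 / 0.081 = 8.55737 ≈ 8.6 years

8.6 years


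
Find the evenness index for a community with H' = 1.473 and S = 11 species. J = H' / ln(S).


ln(11) = 2.39790
J = H' / ln(S) = 1.473 / 2.39790 = 0.614288 ≈ 0.6143

0.6143


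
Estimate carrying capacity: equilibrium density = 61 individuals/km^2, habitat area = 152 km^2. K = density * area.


K = 61 * 152 = 9272 individuals

9272 individuals


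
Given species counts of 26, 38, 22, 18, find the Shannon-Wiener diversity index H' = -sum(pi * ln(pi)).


Total N = 26 + 38 + 22 + 18 = 104
Per-species terms:
  p = 26/104 = 0.250000; ln(p) = -1.386294; p*ln(p) = 0.250000 * (-1.386294) = -0.346574
  p = 38/104 = 0.365385; ln(p) = -1.006804; p*ln(p) = 0.365385 * (-1.006804) = -0.367871
  p = 22/104 = 0.211538; ln(p) = -1.553351; p*ln(p) = 0.211538 * (-1.553351) = -0.328593
  p = 18/104 = 0.173077; ln(p) = -1.754019; p*ln(p) = 0.173077 * (-1.754019) = -0.303580
sum(p*ln(p)) = (-0.346574) + (-0.367871) + (-0.328593) + (-0.303580) = -1.346618
H' = -(-1.346618) = 1.346618 ≈ 1.3466

1.3466


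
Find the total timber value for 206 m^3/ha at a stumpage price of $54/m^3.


Value = 206 * 54 = $11124/ha

$11124/ha


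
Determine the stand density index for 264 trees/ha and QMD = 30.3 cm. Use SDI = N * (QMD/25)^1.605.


QMD/25 = 30.3/25 = 1.212
(1.212)^1.605 = exp(1.605 * ln(1.212)) = exp(1.605 * 0.192272) = exp(0.308597) = 1.36151
SDI = 264 * 1.36151 = 359.439 ≈ 359

359


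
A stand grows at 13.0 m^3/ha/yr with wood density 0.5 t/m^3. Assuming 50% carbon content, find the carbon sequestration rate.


C = 13.0 * 0.5 * 0.5 = 3.25 t C/ha/yr

3.25 t C/ha/yr


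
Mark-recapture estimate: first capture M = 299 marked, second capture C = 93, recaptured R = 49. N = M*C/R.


N = M * C / R = 299 * 93 / 49 = 27807 / 49 = 567.49 ≈ 567

567 individuals


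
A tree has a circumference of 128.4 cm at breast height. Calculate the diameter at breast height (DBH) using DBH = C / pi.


DBH = C / pi = 128.4 / 3.141593 = 40.8710 ≈ 40.87 cm

40.87 cm


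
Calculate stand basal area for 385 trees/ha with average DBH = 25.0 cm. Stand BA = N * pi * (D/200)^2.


(D/200)^2 = (25.0/200)^2 = 0.125^2 = 0.015625
Individual BA = 3.141593 * 0.015625 = 0.0490874 m^2
Stand BA = 385 * 0.0490874 = 18.8986 ≈ 18.90 m^2/ha

18.90 m^2/ha


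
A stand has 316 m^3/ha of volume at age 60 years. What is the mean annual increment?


MAI = 316 / 60 = 5.2667 ≈ 5.27 m^3/ha/yr

5.27 m^3/ha/yr


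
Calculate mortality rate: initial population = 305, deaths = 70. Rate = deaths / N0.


Mortality rate = 70 / 305 = 0.229508 ≈ 0.2295

0.2295


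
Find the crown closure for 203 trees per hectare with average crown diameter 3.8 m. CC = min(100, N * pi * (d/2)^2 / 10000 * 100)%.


(d/2)^2 = (3.8/2)^2 = 1.9^2 = 3.61
Crown area = 3.141593 * 3.61 = 11.3412 m^2
N * area / 10000 * 100 = 203 * 11.3412 / 10000 * 100 = 23.0226
CC = min(100, 23.0226) = 23.0226 ≈ 23.0%

23.0%


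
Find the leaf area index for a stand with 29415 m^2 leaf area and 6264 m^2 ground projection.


LAI = 29415 / 6264 = 4.6959 ≈ 4.70

4.70


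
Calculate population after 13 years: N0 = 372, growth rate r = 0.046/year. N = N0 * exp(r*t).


r*t = 0.046 * 13 = 0.598
exp(0.598) = 1.81848
N = 372 * 1.81848 = 676.475 ≈ 676

676


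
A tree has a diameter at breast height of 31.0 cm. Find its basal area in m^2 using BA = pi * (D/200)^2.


D/200 = 31.0/200 = 0.155 m
(D/200)^2 = 0.155^2 = 0.024025
BA = 3.141593 * 0.024025 = 0.0754768 ≈ 0.0755 m^2

0.0755 m^2


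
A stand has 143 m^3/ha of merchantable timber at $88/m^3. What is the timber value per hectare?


Value = 143 * 88 = $12584/ha

$12584/ha


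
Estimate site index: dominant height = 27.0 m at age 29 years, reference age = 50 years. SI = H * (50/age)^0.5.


50/29 = 1.72414
(1.72414)^0.5 = 1.31307
SI = 27.0 * 1.31307 = 35.4529 ≈ 35.5 m

35.5 m


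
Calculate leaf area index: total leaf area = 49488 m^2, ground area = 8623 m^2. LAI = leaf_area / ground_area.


LAI = 49488 / 8623 = 5.7391 ≈ 5.74

5.74


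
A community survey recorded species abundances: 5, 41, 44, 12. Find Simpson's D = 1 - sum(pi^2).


Total N = 5 + 41 + 44 + 12 = 102
Per-species terms:
  p = 5/102 = 0.049020; p^2 = 0.049020^2 = 0.002403
  p = 41/102 = 0.401961; p^2 = 0.401961^2 = 0.161573
  p = 44/102 = 0.431373; p^2 = 0.431373^2 = 0.186083
  p = 12/102 = 0.117647; p^2 = 0.117647^2 = 0.013841
sum(p^2) = 0.002403 + 0.161573 + 0.186083 + 0.013841 = 0.363900
D = 1 - 0.363900 = 0.636100 ≈ 0.6361

0.6361


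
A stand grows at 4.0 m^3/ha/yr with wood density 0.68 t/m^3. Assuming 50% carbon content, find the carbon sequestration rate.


C = 4.0 * 0.68 * 0.5 = 1.36 t C/ha/yr

1.36 t C/ha/yr


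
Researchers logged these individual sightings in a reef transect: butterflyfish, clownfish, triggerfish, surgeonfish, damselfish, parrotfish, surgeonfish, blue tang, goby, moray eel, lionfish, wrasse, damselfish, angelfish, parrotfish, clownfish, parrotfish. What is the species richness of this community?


Total individuals logged = 17
Distinct species (count of individuals): butterflyfish (1), clownfish (2), triggerfish (1), surgeonfish (2), damselfish (2), parrotfish (3), blue tang (1), goby (1), moray eel (1), lionfish (1), wrasse (1), angelfish (1)
Species richness = number of distinct species = 12

12


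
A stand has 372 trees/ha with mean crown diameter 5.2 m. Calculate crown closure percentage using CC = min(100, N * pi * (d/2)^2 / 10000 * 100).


(d/2)^2 = (5.2/2)^2 = 2.6^2 = 6.76
Crown area = 3.141593 * 6.76 = 21.2372 m^2
N * area / 10000 * 100 = 372 * 21.2372 / 10000 * 100 = 79.0024
CC = min(100, 79.0024) = 79.0024 ≈ 79.0%

79.0%


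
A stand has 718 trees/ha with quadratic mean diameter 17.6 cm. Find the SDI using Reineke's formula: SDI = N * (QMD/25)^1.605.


QMD/25 = 17.6/25 = 0.704
(0.704)^1.605 = exp(1.605 * ln(0.704)) = exp(1.605 * (-0.350977)) = exp(-0.563318) = 0.569317
SDI = 718 * 0.569317 = 408.770 ≈ 409

409


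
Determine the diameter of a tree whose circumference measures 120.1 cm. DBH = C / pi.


DBH = C / pi = 120.1 / 3.141593 = 38.2290 ≈ 38.23 cm

38.23 cm


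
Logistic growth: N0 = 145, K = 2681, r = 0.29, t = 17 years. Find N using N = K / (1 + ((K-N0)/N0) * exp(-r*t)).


(K - N0)/N0 = (2681 - 145)/145 = 2536/145 = 17.4897
r*t = 0.29 * 17 = 4.93; exp(-4.93) = 0.00722650
17.4897 * 0.00722650 = 0.126389
1 + 0.126389 = 1.12639
N = 2681 / 1.12639 = 2380.17 ≈ 2380

2380


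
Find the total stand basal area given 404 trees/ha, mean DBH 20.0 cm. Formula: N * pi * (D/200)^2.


(D/200)^2 = (20.0/200)^2 = 0.1^2 = 0.01
Individual BA = 3.141593 * 0.01 = 0.0314159 m^2
Stand BA = 404 * 0.0314159 = 12.6920 ≈ 12.69 m^2/ha

12.69 m^2/ha


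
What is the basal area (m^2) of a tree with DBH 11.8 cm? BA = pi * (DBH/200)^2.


D/200 = 11.8/200 = 0.059 m
(D/200)^2 = 0.059^2 = 0.003481
BA = 3.141593 * 0.003481 = 0.0109359 ≈ 0.0109 m^2

0.0109 m^2


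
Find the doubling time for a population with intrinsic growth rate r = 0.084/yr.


td = ln(2) / 0.084 = 0.693147 / 0.084 = 8.25175 ≈ 8.3 years

8.3 years


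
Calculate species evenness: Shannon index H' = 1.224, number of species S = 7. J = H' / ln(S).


ln(7) = 1.94591
J = H' / ln(S) = 1.224 / 1.94591 = 0.629012 ≈ 0.6290

0.6290


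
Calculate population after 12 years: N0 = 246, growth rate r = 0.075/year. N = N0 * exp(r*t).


r*t = 0.075 * 12 = 0.9
exp(0.9) = 2.45960
N = 246 * 2.45960 = 605.062 ≈ 605

605


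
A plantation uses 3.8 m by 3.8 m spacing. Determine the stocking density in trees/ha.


N = 10000 / 3.8^2 = 10000 / 14.44 = 692.521 ≈ 693 trees/ha

693 trees/ha


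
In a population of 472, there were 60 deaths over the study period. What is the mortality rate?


Mortality rate = 60 / 472 = 0.127119 ≈ 0.1271

0.1271


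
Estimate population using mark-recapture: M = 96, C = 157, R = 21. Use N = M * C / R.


N = M * C / R = 96 * 157 / 21 = 15072 / 21 = 717.71 ≈ 718

718 individuals


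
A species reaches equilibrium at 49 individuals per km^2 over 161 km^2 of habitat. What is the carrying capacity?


K = 49 * 161 = 7889 individuals

7889 individuals


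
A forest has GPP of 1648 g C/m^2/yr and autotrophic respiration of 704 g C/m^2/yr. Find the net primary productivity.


NPP = GPP - Ra = 1648 - 704 = 944 g C/m^2/yr

944 g C/m^2/yr


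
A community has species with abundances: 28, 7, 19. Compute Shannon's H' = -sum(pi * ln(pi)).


Total N = 28 + 7 + 19 = 54
Per-species terms:
  p = 28/54 = 0.518519; ln(p) = -0.656779; p*ln(p) = 0.518519 * (-0.656779) = -0.340552
  p = 7/54 = 0.129630; ln(p) = -2.043071; p*ln(p) = 0.129630 * (-2.043071) = -0.264843
  p = 19/54 = 0.351852; ln(p) = -1.044545; p*ln(p) = 0.351852 * (-1.044545) = -0.367525
sum(p*ln(p)) = (-0.340552) + (-0.264843) + (-0.367525) = -0.972920
H' = -(-0.972920) = 0.972920 ≈ 0.9729

0.9729


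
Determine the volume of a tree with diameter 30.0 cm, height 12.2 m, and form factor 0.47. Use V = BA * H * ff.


(D/200)^2 = (30.0/200)^2 = 0.15^2 = 0.0225
BA = 3.141593 * 0.0225 = 0.0706858 m^2
V = 0.0706858 * 12.2 * 0.47 = 0.405312 ≈ 0.405 m^3

0.405 m^3


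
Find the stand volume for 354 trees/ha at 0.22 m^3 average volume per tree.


V_stand = 354 * 0.22 = 77.88 ≈ 77.9 m^3/ha

77.9 m^3/ha


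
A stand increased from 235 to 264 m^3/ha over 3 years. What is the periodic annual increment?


PAI = (V2 - V1) / period = (264 - 235) / 3 = 29 / 3 = 9.6667 ≈ 9.67 m^3/ha/yr

9.67 m^3/ha/yr


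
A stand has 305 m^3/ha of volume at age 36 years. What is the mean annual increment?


MAI = 305 / 36 = 8.4722 ≈ 8.47 m^3/ha/yr

8.47 m^3/ha/yr


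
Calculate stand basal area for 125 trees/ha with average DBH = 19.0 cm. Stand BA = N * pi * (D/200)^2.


(D/200)^2 = (19.0/200)^2 = 0.095^2 = 0.009025
Individual BA = 3.141593 * 0.009025 = 0.0283529 m^2
Stand BA = 125 * 0.0283529 = 3.54411 ≈ 3.54 m^2/ha

3.54 m^2/ha


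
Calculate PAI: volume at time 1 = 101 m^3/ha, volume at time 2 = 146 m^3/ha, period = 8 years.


PAI = (V2 - V1) / period = (146 - 101) / 8 = 45 / 8 = 5.6250 ≈ 5.63 m^3/ha/yr

5.63 m^3/ha/yr


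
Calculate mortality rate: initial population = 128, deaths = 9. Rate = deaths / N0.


Mortality rate = 9 / 128 = 0.070313 ≈ 0.0703

0.0703


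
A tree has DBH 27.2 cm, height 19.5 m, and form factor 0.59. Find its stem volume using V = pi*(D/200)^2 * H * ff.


(D/200)^2 = (27.2/200)^2 = 0.136^2 = 0.018496
BA = 3.141593 * 0.018496 = 0.0581069 m^2
V = 0.0581069 * 19.5 * 0.59 = 0.668520 ≈ 0.669 m^3

0.669 m^3


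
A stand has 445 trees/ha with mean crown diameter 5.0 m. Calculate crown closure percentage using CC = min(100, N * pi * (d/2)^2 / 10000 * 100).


(d/2)^2 = (5.0/2)^2 = 2.5^2 = 6.25
Crown area = 3.141593 * 6.25 = 19.6350 m^2
N * area / 10000 * 100 = 445 * 19.6350 / 10000 * 100 = 87.3758
CC = min(100, 87.3758) = 87.3758 ≈ 87.4%

87.4%


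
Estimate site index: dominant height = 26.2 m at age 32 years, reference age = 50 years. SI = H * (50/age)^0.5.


50/32 = 1.56250
(1.56250)^0.5 = 1.25000
SI = 26.2 * 1.25000 = 32.7500 ≈ 32.8 m

32.8 m


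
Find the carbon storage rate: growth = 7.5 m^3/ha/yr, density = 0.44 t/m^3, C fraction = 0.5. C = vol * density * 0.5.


C = 7.5 * 0.44 * 0.5 = 1.65 t C/ha/yr

1.65 t C/ha/yr


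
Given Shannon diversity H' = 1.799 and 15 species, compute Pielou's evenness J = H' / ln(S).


ln(15) = 2.70805
J = H' / ln(S) = 1.799 / 2.70805 = 0.664316 ≈ 0.6643

0.6643


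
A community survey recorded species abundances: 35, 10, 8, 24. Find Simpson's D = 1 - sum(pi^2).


Total N = 35 + 10 + 8 + 24 = 77
Per-species terms:
  p = 35/77 = 0.454545; p^2 = 0.454545^2 = 0.206611
  p = 10/77 = 0.129870; p^2 = 0.129870^2 = 0.016866
  p = 8/77 = 0.103896; p^2 = 0.103896^2 = 0.010794
  p = 24/77 = 0.311688; p^2 = 0.311688^2 = 0.097149
sum(p^2) = 0.206611 + 0.016866 + 0.010794 + 0.097149 = 0.331420
D = 1 - 0.331420 = 0.668580 ≈ 0.6686

0.6686


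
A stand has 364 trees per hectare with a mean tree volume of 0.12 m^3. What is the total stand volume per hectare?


V_stand = 364 * 0.12 = 43.68 ≈ 43.7 m^3/ha

43.7 m^3/ha


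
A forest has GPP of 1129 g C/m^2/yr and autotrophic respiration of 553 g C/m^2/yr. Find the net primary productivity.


NPP = GPP - Ra = 1129 - 553 = 576 g C/m^2/yr

576 g C/m^2/yr


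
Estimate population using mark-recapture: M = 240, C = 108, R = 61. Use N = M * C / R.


N = M * C / R = 240 * 108 / 61 = 25920 / 61 = 424.92 ≈ 425

425 individuals


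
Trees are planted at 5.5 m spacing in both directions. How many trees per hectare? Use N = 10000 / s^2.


N = 10000 / 5.5^2 = 10000 / 30.25 = 330.579 ≈ 331 trees/ha

331 trees/ha


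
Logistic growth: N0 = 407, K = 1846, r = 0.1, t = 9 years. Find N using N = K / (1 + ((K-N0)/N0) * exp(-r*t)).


(K - N0)/N0 = (1846 - 407)/407 = 1439/407 = 3.53563
r*t = 0.1 * 9 = 0.9; exp(-0.9) = 0.406570
3.53563 * 0.406570 = 1.43748
1 + 1.43748 = 2.43748
N = 1846 / 2.43748 = 757.340 ≈ 757

757


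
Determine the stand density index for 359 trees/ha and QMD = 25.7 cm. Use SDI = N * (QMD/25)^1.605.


QMD/25 = 25.7/25 = 1.028
(1.028)^1.605 = exp(1.605 * ln(1.028)) = exp(1.605 * 0.0276152) = exp(0.0443224) = 1.04532
SDI = 359 * 1.04532 = 375.270 ≈ 375

375


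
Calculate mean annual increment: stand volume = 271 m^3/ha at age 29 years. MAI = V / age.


MAI = 271 / 29 = 9.3448 ≈ 9.34 m^3/ha/yr

9.34 m^3/ha/yr


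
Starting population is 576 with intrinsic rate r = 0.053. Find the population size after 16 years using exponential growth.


r*t = 0.053 * 16 = 0.848
exp(0.848) = 2.33497
N = 576 * 2.33497 = 1344.94 ≈ 1345

1345


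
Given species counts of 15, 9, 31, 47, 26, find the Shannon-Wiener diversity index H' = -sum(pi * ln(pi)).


Total N = 15 + 9 + 31 + 47 + 26 = 128
Per-species terms:
  p = 15/128 = 0.117188; ln(p) = -2.143976; p*ln(p) = 0.117188 * (-2.143976) = -0.251248
  p = 9/128 = 0.070313; ln(p) = -2.654799; p*ln(p) = 0.070313 * (-2.654799) = -0.186667
  p = 31/128 = 0.242188; ln(p) = -1.418041; p*ln(p) = 0.242188 * (-1.418041) = -0.343433
  p = 47/128 = 0.367188; ln(p) = -1.001881; p*ln(p) = 0.367188 * (-1.001881) = -0.367879
  p = 26/128 = 0.203125; ln(p) = -1.593934; p*ln(p) = 0.203125 * (-1.593934) = -0.323768
sum(p*ln(p)) = (-0.251248) + (-0.186667) + (-0.343433) + (-0.367879) + (-0.323768) = -1.472995
H' = -(-1.472995) = 1.472995 ≈ 1.4730

1.4730


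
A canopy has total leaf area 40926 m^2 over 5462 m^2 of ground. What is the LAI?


LAI = 40926 / 5462 = 7.4929 ≈ 7.49

7.49


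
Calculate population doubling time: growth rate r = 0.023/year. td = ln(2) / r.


td = ln(2) / 0.023 = 0.693147 / 0.023 = 30.1368 ≈ 30.1 years

30.1 years


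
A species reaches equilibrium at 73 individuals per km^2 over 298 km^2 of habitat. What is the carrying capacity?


K = 73 * 298 = 21754 individuals

21754 individuals


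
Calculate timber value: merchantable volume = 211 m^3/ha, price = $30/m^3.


Value = 211 * 30 = $6330/ha

$6330/ha


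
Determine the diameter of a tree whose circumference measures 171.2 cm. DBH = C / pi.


DBH = C / pi = 171.2 / 3.141593 = 54.4946 ≈ 54.49 cm

54.49 cm


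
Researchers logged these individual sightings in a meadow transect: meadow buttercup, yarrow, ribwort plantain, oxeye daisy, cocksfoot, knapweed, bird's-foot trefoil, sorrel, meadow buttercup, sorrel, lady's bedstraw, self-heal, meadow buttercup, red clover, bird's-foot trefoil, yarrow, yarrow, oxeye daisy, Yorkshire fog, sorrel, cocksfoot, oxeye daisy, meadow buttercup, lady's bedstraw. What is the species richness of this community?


Total individuals logged = 24
Distinct species (count of individuals): meadow buttercup (4), yarrow (3), ribwort plantain (1), oxeye daisy (3), cocksfoot (2), knapweed (1), bird's-foot trefoil (2), sorrel (3), lady's bedstraw (2), self-heal (1), red clover (1), Yorkshire fog (1)
Species richness = number of distinct species = 12

12


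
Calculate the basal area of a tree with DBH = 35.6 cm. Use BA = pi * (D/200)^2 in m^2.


D/200 = 35.6/200 = 0.178 m
(D/200)^2 = 0.178^2 = 0.031684
BA = 3.141593 * 0.031684 = 0.0995382 ≈ 0.0995 m^2

0.0995 m^2


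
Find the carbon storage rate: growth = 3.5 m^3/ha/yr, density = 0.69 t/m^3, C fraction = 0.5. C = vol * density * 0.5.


C = 3.5 * 0.69 * 0.5 = 1.2075 ≈ 1.21 t C/ha/yr

1.21 t C/ha/yr


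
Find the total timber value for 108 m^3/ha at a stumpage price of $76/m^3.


Value = 108 * 76 = $8208/ha

$8208/ha


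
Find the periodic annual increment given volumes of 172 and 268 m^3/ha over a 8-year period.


PAI = (V2 - V1) / period = (268 - 172) / 8 = 96 / 8 = 12.00 m^3/ha/yr

12.00 m^3/ha/yr


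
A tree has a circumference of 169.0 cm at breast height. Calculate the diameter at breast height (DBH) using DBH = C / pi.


DBH = C / pi = 169.0 / 3.141593 = 53.7944 ≈ 53.79 cm

53.79 cm


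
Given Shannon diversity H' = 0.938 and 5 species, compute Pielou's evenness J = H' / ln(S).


ln(5) = 1.60944
J = H' / ln(S) = 0.938 / 1.60944 = 0.582811 ≈ 0.5828

0.5828


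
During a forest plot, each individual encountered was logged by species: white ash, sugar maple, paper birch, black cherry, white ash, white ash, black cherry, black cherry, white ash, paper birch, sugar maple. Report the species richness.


Total individuals logged = 11
Distinct species (count of individuals): white ash (4), sugar maple (2), paper birch (2), black cherry (3)
Species richness = number of distinct species = 4

4


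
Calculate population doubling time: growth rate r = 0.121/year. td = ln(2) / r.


td = ln(2) / 0.121 = 0.693147 / 0.121 = 5.72849 ≈ 5.7 years

5.7 years


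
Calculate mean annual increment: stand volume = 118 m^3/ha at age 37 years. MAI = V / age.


MAI = 118 / 37 = 3.1892 ≈ 3.19 m^3/ha/yr

3.19 m^3/ha/yr


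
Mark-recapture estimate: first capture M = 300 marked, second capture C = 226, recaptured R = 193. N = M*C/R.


N = M * C / R = 300 * 226 / 193 = 67800 / 193 = 351.30 ≈ 351

351 individuals


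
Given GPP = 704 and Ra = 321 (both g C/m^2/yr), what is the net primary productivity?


NPP = GPP - Ra = 704 - 321 = 383 g C/m^2/yr

383 g C/m^2/yr


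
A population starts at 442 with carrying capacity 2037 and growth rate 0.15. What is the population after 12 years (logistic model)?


(K - N0)/N0 = (2037 - 442)/442 = 1595/442 = 3.60860
r*t = 0.15 * 12 = 1.8; exp(-1.8) = 0.165299
3.60860 * 0.165299 = 0.596498
1 + 0.596498 = 1.59650
N = 2037 / 1.59650 = 1275.92 ≈ 1276

1276


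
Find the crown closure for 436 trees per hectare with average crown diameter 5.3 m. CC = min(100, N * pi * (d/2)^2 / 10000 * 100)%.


(d/2)^2 = (5.3/2)^2 = 2.65^2 = 7.0225
Crown area = 3.141593 * 7.0225 = 22.0618 m^2
N * area / 10000 * 100 = 436 * 22.0618 / 10000 * 100 = 96.1894
CC = min(100, 96.1894) = 96.1894 ≈ 96.2%

96.2%


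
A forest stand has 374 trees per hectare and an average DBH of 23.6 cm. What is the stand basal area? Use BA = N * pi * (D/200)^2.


(D/200)^2 = (23.6/200)^2 = 0.118^2 = 0.013924
Individual BA = 3.141593 * 0.013924 = 0.0437435 m^2
Stand BA = 374 * 0.0437435 = 16.3601 ≈ 16.36 m^2/ha

16.36 m^2/ha


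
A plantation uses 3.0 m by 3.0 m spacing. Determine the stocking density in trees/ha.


N = 10000 / 3.0^2 = 10000 / 9 = 1111.11 ≈ 1111 trees/ha

1111 trees/ha


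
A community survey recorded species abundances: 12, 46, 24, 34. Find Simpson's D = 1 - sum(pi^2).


Total N = 12 + 46 + 24 + 34 = 116
Per-species terms:
  p = 12/116 = 0.103448; p^2 = 0.103448^2 = 0.010701
  p = 46/116 = 0.396552; p^2 = 0.396552^2 = 0.157253
  p = 24/116 = 0.206897; p^2 = 0.206897^2 = 0.042806
  p = 34/116 = 0.293103; p^2 = 0.293103^2 = 0.085909
sum(p^2) = 0.010701 + 0.157253 + 0.042806 + 0.085909 = 0.296669
D = 1 - 0.296669 = 0.703331 ≈ 0.7033

0.7033


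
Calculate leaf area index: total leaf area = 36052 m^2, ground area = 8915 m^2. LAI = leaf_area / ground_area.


LAI = 36052 / 8915 = 4.0440 ≈ 4.04

4.04


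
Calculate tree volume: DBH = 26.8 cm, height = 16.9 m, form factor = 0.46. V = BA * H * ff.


(D/200)^2 = (26.8/200)^2 = 0.134^2 = 0.017956
BA = 3.141593 * 0.017956 = 0.0564104 m^2
V = 0.0564104 * 16.9 * 0.46 = 0.438534 ≈ 0.439 m^3

0.439 m^3


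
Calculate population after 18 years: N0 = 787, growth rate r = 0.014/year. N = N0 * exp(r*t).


r*t = 0.014 * 18 = 0.252
exp(0.252) = 1.28660
N = 787 * 1.28660 = 1012.55 ≈ 1013

1013


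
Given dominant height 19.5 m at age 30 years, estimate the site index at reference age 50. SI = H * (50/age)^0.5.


50/30 = 1.66667
(1.66667)^0.5 = 1.29100
SI = 19.5 * 1.29100 = 25.1745 ≈ 25.2 m

25.2 m


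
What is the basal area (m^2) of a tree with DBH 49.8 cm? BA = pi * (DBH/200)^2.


D/200 = 49.8/200 = 0.249 m
(D/200)^2 = 0.249^2 = 0.062001
BA = 3.141593 * 0.062001 = 0.194782 ≈ 0.1948 m^2

0.1948 m^2


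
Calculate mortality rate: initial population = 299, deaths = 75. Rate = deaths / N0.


Mortality rate = 75 / 299 = 0.250836 ≈ 0.2508

0.2508


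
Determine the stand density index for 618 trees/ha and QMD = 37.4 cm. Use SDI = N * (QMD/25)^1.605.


QMD/25 = 37.4/25 = 1.496
(1.496)^1.605 = exp(1.605 * ln(1.496)) = exp(1.605 * 0.402795) = exp(0.646486) = 1.90882
SDI = 618 * 1.90882 = 1179.65 ≈ 1180

1180


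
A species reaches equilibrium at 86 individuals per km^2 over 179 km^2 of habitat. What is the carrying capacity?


K = 86 * 179 = 15394 individuals

15394 individuals


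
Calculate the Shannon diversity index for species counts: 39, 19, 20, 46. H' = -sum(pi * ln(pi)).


Total N = 39 + 19 + 20 + 46 = 124
Per-species terms:
  p = 39/124 = 0.314516; ln(p) = -1.156720; p*ln(p) = 0.314516 * (-1.156720) = -0.363807
  p = 19/124 = 0.153226; ln(p) = -1.875841; p*ln(p) = 0.153226 * (-1.875841) = -0.287428
  p = 20/124 = 0.161290; ln(p) = -1.824551; p*ln(p) = 0.161290 * (-1.824551) = -0.294282
  p = 46/124 = 0.370968; ln(p) = -0.991639; p*ln(p) = 0.370968 * (-0.991639) = -0.367866
sum(p*ln(p)) = (-0.363807) + (-0.287428) + (-0.294282) + (-0.367866) = -1.313383
H' = -(-1.313383) = 1.313383 ≈ 1.3134

1.3134


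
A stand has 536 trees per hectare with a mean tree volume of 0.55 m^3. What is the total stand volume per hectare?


V_stand = 536 * 0.55 = 294.8 m^3/ha

294.8 m^3/ha


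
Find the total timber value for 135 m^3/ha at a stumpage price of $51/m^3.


Value = 135 * 51 = $6885/ha

$6885/ha


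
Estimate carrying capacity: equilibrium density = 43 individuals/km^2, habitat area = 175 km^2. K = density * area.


K = 43 * 175 = 7525 individuals

7525 individuals


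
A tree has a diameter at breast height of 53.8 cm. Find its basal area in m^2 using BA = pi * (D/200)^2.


D/200 = 53.8/200 = 0.269 m
(D/200)^2 = 0.269^2 = 0.072361
BA = 3.141593 * 0.072361 = 0.227329 ≈ 0.2273 m^2

0.2273 m^2


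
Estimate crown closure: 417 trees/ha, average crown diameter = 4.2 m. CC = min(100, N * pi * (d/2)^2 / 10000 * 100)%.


(d/2)^2 = (4.2/2)^2 = 2.1^2 = 4.41
Crown area = 3.141593 * 4.41 = 13.8544 m^2
N * area / 10000 * 100 = 417 * 13.8544 / 10000 * 100 = 57.7728
CC = min(100, 57.7728) = 57.7728 ≈ 57.8%

57.8%


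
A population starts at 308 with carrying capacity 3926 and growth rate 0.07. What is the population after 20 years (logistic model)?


(K - N0)/N0 = (3926 - 308)/308 = 3618/308 = 11.7468
r*t = 0.07 * 20 = 1.4; exp(-1.4) = 0.246597
11.7468 * 0.246597 = 2.89673
1 + 2.89673 = 3.89673
N = 3926 / 3.89673 = 1007.51 ≈ 1008

1008


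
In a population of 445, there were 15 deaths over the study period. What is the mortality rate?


Mortality rate = 15 / 445 = 0.033708 ≈ 0.0337

0.0337


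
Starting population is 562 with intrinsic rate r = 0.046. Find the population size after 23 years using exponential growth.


r*t = 0.046 * 23 = 1.058
exp(1.058) = 2.88060
N = 562 * 2.88060 = 1618.90 ≈ 1619

1619


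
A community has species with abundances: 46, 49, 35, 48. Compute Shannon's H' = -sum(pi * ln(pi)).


Total N = 46 + 49 + 35 + 48 = 178
Per-species terms:
  p = 46/178 = 0.258427; ln(p) = -1.353142; p*ln(p) = 0.258427 * (-1.353142) = -0.349688
  p = 49/178 = 0.275281; ln(p) = -1.289963; p*ln(p) = 0.275281 * (-1.289963) = -0.355102
  p = 35/178 = 0.196629; ln(p) = -1.626437; p*ln(p) = 0.196629 * (-1.626437) = -0.319805
  p = 48/178 = 0.269663; ln(p) = -1.310582; p*ln(p) = 0.269663 * (-1.310582) = -0.353415
sum(p*ln(p)) = (-0.349688) + (-0.355102) + (-0.319805) + (-0.353415) = -1.378010
H' = -(-1.378010) = 1.378010 ≈ 1.3780

1.3780


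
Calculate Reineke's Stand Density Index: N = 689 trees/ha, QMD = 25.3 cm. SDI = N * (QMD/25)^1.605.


QMD/25 = 25.3/25 = 1.012
(1.012)^1.605 = exp(1.605 * ln(1.012)) = exp(1.605 * 0.0119286) = exp(0.0191454) = 1.01933
SDI = 689 * 1.01933 = 702.318 ≈ 702

702


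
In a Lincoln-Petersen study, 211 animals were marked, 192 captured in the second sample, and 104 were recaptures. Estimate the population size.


N = M * C / R = 211 * 192 / 104 = 40512 / 104 = 389.54 ≈ 390

390 individuals


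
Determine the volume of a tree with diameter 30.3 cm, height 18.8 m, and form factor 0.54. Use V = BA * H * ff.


(D/200)^2 = (30.3/200)^2 = 0.1515^2 = 0.02295225
BA = 3.141593 * 0.02295225 = 0.0721066 m^2
V = 0.0721066 * 18.8 * 0.54 = 0.732026 ≈ 0.732 m^3

0.732 m^3


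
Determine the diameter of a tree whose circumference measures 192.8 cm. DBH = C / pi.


DBH = C / pi = 192.8 / 3.141593 = 61.3701 ≈ 61.37 cm

61.37 cm


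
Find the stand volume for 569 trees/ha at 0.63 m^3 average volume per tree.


V_stand = 569 * 0.63 = 358.47 ≈ 358.5 m^3/ha

358.5 m^3/ha


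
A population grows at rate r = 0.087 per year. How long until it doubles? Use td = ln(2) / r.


td = ln(2) / 0.087 = 0.693147 / 0.087 = 7.96721 ≈ 8.0 years

8.0 years


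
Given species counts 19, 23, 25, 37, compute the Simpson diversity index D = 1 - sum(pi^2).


Total N = 19 + 23 + 25 + 37 = 104
Per-species terms:
  p = 19/104 = 0.182692; p^2 = 0.182692^2 = 0.033376
  p = 23/104 = 0.221154; p^2 = 0.221154^2 = 0.048909
  p = 25/104 = 0.240385; p^2 = 0.240385^2 = 0.057785
  p = 37/104 = 0.355769; p^2 = 0.355769^2 = 0.126572
sum(p^2) = 0.033376 + 0.048909 + 0.057785 + 0.126572 = 0.266642
D = 1 - 0.266642 = 0.733358 ≈ 0.7334

0.7334


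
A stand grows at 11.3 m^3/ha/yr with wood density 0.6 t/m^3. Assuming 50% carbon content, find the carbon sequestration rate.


C = 11.3 * 0.6 * 0.5 = 3.39 t C/ha/yr

3.39 t C/ha/yr


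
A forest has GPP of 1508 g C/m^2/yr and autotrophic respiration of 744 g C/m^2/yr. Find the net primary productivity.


NPP = GPP - Ra = 1508 - 744 = 764 g C/m^2/yr

764 g C/m^2/yr


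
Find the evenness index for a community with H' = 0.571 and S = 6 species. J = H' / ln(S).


ln(6) = 1.79176
J = H' / ln(S) = 0.571 / 1.79176 = 0.318681 ≈ 0.3187

0.3187


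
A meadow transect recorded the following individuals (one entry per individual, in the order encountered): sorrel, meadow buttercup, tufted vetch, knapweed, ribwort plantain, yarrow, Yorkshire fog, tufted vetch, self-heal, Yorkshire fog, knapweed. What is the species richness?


Total individuals logged = 11
Distinct species (count of individuals): sorrel (1), meadow buttercup (1), tufted vetch (2), knapweed (2), ribwort plantain (1), yarrow (1), Yorkshire fog (2), self-heal (1)
Species richness = number of distinct species = 8

8


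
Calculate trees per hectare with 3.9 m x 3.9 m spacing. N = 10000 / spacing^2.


N = 10000 / 3.9^2 = 10000 / 15.21 = 657.462 ≈ 657 trees/ha

657 trees/ha


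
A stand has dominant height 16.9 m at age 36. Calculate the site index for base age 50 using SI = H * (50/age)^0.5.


50/36 = 1.38889
(1.38889)^0.5 = 1.17851
SI = 16.9 * 1.17851 = 19.9168 ≈ 19.9 m

19.9 m


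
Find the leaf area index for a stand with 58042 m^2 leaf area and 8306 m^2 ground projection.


LAI = 58042 / 8306 = 6.9880 ≈ 6.99

6.99


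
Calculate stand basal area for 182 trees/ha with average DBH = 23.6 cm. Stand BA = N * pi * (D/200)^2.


(D/200)^2 = (23.6/200)^2 = 0.118^2 = 0.013924
Individual BA = 3.141593 * 0.013924 = 0.0437435 m^2
Stand BA = 182 * 0.0437435 = 7.96132 ≈ 7.96 m^2/ha

7.96 m^2/ha


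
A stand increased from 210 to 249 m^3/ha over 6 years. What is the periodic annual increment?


PAI = (V2 - V1) / period = (249 - 210) / 6 = 39 / 6 = 6.50 m^3/ha/yr

6.50 m^3/ha/yr


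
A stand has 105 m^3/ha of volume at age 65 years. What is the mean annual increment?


MAI = 105 / 65 = 1.6154 ≈ 1.62 m^3/ha/yr

1.62 m^3/ha/yr


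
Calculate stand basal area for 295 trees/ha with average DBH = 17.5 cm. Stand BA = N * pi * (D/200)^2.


(D/200)^2 = (17.5/200)^2 = 0.0875^2 = 0.00765625
Individual BA = 3.141593 * 0.00765625 = 0.0240528 m^2
Stand BA = 295 * 0.0240528 = 7.09558 ≈ 7.10 m^2/ha

7.10 m^2/ha


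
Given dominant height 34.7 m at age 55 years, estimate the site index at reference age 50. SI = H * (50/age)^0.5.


50/55 = 0.909091
(0.909091)^0.5 = 0.953463
SI = 34.7 * 0.953463 = 33.0852 ≈ 33.1 m

33.1 m
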